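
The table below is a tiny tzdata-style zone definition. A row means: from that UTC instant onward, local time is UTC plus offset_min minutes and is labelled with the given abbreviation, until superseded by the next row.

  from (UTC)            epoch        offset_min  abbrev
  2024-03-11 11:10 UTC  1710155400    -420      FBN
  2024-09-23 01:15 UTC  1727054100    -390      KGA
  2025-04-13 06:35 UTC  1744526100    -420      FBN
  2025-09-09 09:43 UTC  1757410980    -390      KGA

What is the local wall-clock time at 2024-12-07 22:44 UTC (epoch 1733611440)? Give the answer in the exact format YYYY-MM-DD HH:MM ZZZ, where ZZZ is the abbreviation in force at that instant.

Query: 2024-12-07 22:44 UTC
Rule 2/4 (KGA, -06:30): 2024-09-23 01:15 UTC ≤ query < 2025-04-13 06:35 UTC
22·60 + 44 - 390 = 974 min
974 = 0·1440 + 974; 974 = 16·60 + 14 → 16:14, same day
→ 2024-12-07 16:14 KGA

2024-12-07 16:14 KGA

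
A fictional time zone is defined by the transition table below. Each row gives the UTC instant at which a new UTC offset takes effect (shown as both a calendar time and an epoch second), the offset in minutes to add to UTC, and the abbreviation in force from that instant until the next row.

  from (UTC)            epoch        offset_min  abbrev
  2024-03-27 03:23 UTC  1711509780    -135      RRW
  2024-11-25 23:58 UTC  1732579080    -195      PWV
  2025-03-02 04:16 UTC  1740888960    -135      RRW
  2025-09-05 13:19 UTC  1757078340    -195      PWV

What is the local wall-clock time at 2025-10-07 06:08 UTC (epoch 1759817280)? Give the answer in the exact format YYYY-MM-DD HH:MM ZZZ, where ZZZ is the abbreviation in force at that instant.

2025-10-07 02:53 PWV

Query: 2025-10-07 06:08 UTC
Rule 4/4 (PWV, -03:15): 2025-09-05 13:19 UTC ≤ query < +∞
6·60 + 8 - 195 = 173 min
173 = 0·1440 + 173; 173 = 2·60 + 53 → 02:53, same day
→ 2025-10-07 02:53 PWV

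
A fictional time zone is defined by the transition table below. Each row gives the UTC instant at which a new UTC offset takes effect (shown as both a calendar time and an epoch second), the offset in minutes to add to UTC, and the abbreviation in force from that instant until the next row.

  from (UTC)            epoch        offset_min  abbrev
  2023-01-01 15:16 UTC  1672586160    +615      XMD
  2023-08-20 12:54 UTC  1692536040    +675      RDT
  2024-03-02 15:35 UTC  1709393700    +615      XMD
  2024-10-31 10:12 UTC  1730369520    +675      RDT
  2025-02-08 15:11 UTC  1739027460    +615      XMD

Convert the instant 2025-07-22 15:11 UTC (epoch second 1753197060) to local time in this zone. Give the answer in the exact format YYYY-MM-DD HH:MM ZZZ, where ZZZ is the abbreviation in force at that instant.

Query: 2025-07-22 15:11 UTC
Rule 5/5 (XMD, +10:15): 2025-02-08 15:11 UTC ≤ query < +∞
15·60 + 11 + 615 = 1526 min
1526 = 1·1440 + 86; 86 = 1·60 + 26 → 01:26, 2025-07-22 + 1 day = 2025-07-23
→ 2025-07-23 01:26 XMD

2025-07-23 01:26 XMD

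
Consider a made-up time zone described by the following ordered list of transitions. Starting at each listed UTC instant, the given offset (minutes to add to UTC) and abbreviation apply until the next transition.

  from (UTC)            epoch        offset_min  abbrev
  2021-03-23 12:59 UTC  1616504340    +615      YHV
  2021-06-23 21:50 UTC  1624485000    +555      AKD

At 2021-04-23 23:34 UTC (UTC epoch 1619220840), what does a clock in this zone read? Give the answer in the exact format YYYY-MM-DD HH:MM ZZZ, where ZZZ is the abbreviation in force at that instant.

Query: 2021-04-23 23:34 UTC
Rule 1/2 (YHV, +10:15): 2021-03-23 12:59 UTC ≤ query < 2021-06-23 21:50 UTC
23·60 + 34 + 615 = 2029 min
2029 = 1·1440 + 589; 589 = 9·60 + 49 → 09:49, 2021-04-23 + 1 day = 2021-04-24
→ 2021-04-24 09:49 YHV

2021-04-24 09:49 YHV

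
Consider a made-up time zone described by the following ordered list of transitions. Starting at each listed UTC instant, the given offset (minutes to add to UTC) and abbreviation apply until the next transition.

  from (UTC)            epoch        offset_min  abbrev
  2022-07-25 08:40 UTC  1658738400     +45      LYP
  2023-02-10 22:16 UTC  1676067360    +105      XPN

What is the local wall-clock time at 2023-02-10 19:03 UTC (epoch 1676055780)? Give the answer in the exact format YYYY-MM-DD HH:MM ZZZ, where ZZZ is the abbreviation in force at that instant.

Query: 2023-02-10 19:03 UTC
Rule 1/2 (LYP, +00:45): 2022-07-25 08:40 UTC ≤ query < 2023-02-10 22:16 UTC
19·60 + 3 + 45 = 1188 min
1188 = 0·1440 + 1188; 1188 = 19·60 + 48 → 19:48, same day
→ 2023-02-10 19:48 LYP

2023-02-10 19:48 LYP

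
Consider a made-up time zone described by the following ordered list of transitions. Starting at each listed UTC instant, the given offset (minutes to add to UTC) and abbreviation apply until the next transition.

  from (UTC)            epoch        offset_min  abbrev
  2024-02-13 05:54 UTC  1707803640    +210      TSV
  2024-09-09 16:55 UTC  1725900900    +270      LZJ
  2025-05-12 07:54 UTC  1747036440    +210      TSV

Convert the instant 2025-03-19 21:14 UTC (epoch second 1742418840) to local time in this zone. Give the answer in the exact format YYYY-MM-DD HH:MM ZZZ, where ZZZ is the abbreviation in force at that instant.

Query: 2025-03-19 21:14 UTC
Rule 2/3 (LZJ, +04:30): 2024-09-09 16:55 UTC ≤ query < 2025-05-12 07:54 UTC
21·60 + 14 + 270 = 1544 min
1544 = 1·1440 + 104; 104 = 1·60 + 44 → 01:44, 2025-03-19 + 1 day = 2025-03-20
→ 2025-03-20 01:44 LZJ

2025-03-20 01:44 LZJ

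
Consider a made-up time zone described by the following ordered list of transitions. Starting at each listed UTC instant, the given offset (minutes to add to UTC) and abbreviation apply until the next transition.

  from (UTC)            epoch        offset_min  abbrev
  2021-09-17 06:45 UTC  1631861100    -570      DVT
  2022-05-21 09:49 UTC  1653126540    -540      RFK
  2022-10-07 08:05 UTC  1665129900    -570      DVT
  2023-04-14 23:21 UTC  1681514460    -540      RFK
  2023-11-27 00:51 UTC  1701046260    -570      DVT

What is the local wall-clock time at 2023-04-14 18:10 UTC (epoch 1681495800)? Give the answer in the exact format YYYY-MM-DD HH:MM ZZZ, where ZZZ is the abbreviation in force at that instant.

2023-04-14 08:40 DVT

Query: 2023-04-14 18:10 UTC
Rule 3/5 (DVT, -09:30): 2022-10-07 08:05 UTC ≤ query < 2023-04-14 23:21 UTC
18·60 + 10 - 570 = 520 min
520 = 0·1440 + 520; 520 = 8·60 + 40 → 08:40, same day
→ 2023-04-14 08:40 DVT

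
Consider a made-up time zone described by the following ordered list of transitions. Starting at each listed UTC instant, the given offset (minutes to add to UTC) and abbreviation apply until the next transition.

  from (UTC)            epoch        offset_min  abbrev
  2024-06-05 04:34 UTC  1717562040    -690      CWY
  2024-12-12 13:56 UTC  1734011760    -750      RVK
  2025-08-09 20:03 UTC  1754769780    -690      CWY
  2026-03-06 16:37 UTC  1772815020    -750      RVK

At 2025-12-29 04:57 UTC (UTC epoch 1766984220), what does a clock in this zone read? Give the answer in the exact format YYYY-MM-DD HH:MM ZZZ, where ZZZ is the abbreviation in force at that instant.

2025-12-28 17:27 CWY

Query: 2025-12-29 04:57 UTC
Rule 3/4 (CWY, -11:30): 2025-08-09 20:03 UTC ≤ query < 2026-03-06 16:37 UTC
4·60 + 57 - 690 = -393 min
-393 = -1·1440 + 1047; 1047 = 17·60 + 27 → 17:27, 2025-12-29 - 1 day = 2025-12-28
→ 2025-12-28 17:27 CWY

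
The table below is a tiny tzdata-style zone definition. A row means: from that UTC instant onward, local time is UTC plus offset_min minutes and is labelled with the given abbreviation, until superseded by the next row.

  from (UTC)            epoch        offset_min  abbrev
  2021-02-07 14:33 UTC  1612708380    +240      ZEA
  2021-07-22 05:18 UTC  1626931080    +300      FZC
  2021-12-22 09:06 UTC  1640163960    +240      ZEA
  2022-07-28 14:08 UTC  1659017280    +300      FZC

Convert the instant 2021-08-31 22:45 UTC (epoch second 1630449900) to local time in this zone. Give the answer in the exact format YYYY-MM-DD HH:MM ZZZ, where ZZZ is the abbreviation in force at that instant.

Query: 2021-08-31 22:45 UTC
Rule 2/4 (FZC, +05:00): 2021-07-22 05:18 UTC ≤ query < 2021-12-22 09:06 UTC
22·60 + 45 + 300 = 1665 min
1665 = 1·1440 + 225; 225 = 3·60 + 45 → 03:45, 2021-08-31 + 1 day = 2021-09-01
→ 2021-09-01 03:45 FZC

2021-09-01 03:45 FZC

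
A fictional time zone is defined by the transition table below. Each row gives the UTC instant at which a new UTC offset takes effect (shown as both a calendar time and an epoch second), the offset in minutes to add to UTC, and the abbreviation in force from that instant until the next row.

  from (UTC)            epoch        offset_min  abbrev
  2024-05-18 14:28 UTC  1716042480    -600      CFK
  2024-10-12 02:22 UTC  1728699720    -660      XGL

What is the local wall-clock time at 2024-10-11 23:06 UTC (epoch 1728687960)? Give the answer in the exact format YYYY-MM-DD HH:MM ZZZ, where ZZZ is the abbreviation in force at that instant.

2024-10-11 13:06 CFK

Query: 2024-10-11 23:06 UTC
Rule 1/2 (CFK, -10:00): 2024-05-18 14:28 UTC ≤ query < 2024-10-12 02:22 UTC
23·60 + 6 - 600 = 786 min
786 = 0·1440 + 786; 786 = 13·60 + 6 → 13:06, same day
→ 2024-10-11 13:06 CFK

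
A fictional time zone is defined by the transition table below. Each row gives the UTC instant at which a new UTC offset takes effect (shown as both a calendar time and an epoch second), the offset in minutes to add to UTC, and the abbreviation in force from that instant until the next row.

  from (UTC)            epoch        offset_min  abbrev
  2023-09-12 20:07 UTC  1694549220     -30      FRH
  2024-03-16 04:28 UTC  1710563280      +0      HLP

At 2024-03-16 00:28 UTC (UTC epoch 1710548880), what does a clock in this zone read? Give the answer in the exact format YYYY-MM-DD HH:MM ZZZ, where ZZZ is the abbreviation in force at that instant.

Query: 2024-03-16 00:28 UTC
Rule 1/2 (FRH, -00:30): 2023-09-12 20:07 UTC ≤ query < 2024-03-16 04:28 UTC
0·60 + 28 - 30 = -2 min
-2 = -1·1440 + 1438; 1438 = 23·60 + 58 → 23:58, 2024-03-16 - 1 day = 2024-03-15
→ 2024-03-15 23:58 FRH

2024-03-15 23:58 FRH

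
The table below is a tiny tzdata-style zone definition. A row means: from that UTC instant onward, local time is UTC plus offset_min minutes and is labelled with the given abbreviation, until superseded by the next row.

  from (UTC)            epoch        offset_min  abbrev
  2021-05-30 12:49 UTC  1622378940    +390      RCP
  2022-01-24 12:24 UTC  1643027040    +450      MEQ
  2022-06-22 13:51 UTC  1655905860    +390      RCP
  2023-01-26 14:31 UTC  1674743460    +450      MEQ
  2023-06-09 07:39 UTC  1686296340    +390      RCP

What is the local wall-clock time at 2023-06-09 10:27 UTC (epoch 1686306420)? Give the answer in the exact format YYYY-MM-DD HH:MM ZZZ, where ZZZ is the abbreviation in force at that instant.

2023-06-09 16:57 RCP

Query: 2023-06-09 10:27 UTC
Rule 5/5 (RCP, +06:30): 2023-06-09 07:39 UTC ≤ query < +∞
10·60 + 27 + 390 = 1017 min
1017 = 0·1440 + 1017; 1017 = 16·60 + 57 → 16:57, same day
→ 2023-06-09 16:57 RCP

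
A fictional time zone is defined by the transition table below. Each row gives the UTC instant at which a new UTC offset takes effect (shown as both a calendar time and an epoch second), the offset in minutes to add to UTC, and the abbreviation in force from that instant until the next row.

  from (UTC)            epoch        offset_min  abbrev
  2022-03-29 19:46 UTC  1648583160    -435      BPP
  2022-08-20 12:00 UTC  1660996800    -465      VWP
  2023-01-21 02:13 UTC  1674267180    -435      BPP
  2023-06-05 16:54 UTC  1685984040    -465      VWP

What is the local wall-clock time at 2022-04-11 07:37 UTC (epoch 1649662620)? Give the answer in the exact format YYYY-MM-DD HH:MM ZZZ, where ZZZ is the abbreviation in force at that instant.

Query: 2022-04-11 07:37 UTC
Rule 1/4 (BPP, -07:15): 2022-03-29 19:46 UTC ≤ query < 2022-08-20 12:00 UTC
7·60 + 37 - 435 = 22 min
22 = 0·1440 + 22; 22 = 0·60 + 22 → 00:22, same day
→ 2022-04-11 00:22 BPP

2022-04-11 00:22 BPP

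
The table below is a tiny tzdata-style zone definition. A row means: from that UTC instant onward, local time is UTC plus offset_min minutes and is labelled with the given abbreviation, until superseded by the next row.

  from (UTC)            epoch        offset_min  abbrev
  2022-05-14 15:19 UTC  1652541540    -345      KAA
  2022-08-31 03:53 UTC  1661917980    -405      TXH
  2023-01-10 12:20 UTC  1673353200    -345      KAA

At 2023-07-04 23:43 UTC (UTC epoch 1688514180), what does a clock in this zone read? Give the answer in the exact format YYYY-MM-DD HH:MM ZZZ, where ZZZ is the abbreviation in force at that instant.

2023-07-04 17:58 KAA

Query: 2023-07-04 23:43 UTC
Rule 3/3 (KAA, -05:45): 2023-01-10 12:20 UTC ≤ query < +∞
23·60 + 43 - 345 = 1078 min
1078 = 0·1440 + 1078; 1078 = 17·60 + 58 → 17:58, same day
→ 2023-07-04 17:58 KAA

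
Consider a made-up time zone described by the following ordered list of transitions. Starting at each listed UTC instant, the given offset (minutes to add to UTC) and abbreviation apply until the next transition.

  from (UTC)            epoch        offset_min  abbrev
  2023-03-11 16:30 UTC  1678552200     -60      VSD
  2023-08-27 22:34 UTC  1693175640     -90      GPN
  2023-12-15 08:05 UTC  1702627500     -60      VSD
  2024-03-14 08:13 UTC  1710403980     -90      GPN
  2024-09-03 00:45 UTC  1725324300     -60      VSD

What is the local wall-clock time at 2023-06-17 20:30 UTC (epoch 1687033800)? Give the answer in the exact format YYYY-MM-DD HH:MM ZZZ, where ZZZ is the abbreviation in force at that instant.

2023-06-17 19:30 VSD

Query: 2023-06-17 20:30 UTC
Rule 1/5 (VSD, -01:00): 2023-03-11 16:30 UTC ≤ query < 2023-08-27 22:34 UTC
20·60 + 30 - 60 = 1170 min
1170 = 0·1440 + 1170; 1170 = 19·60 + 30 → 19:30, same day
→ 2023-06-17 19:30 VSD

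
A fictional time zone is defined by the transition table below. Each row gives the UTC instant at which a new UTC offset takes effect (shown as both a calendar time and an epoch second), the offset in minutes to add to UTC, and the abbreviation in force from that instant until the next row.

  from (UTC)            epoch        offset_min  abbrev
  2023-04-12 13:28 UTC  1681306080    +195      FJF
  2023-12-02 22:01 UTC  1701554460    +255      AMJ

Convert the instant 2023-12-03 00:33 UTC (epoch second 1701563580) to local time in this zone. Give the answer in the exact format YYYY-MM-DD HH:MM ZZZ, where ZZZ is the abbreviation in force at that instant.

2023-12-03 04:48 AMJ

Query: 2023-12-03 00:33 UTC
Rule 2/2 (AMJ, +04:15): 2023-12-02 22:01 UTC ≤ query < +∞
0·60 + 33 + 255 = 288 min
288 = 0·1440 + 288; 288 = 4·60 + 48 → 04:48, same day
→ 2023-12-03 04:48 AMJ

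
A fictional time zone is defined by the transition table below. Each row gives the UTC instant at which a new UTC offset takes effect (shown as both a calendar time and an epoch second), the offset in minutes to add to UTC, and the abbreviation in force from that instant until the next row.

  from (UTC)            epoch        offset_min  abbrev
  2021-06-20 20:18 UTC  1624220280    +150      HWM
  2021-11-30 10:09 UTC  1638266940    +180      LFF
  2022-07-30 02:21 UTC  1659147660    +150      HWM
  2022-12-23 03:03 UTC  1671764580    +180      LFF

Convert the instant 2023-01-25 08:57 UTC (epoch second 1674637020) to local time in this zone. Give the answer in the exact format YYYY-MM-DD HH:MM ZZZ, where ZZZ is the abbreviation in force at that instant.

Query: 2023-01-25 08:57 UTC
Rule 4/4 (LFF, +03:00): 2022-12-23 03:03 UTC ≤ query < +∞
8·60 + 57 + 180 = 717 min
717 = 0·1440 + 717; 717 = 11·60 + 57 → 11:57, same day
→ 2023-01-25 11:57 LFF

2023-01-25 11:57 LFF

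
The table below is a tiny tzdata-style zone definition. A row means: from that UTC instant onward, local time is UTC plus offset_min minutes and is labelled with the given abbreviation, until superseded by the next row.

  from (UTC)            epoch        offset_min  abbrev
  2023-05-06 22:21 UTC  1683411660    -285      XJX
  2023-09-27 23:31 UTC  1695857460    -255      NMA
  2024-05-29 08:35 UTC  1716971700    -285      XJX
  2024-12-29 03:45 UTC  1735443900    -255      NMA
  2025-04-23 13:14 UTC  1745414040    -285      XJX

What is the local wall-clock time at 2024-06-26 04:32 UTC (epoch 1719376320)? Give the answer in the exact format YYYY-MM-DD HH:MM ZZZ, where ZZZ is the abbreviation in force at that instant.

2024-06-25 23:47 XJX

Query: 2024-06-26 04:32 UTC
Rule 3/5 (XJX, -04:45): 2024-05-29 08:35 UTC ≤ query < 2024-12-29 03:45 UTC
4·60 + 32 - 285 = -13 min
-13 = -1·1440 + 1427; 1427 = 23·60 + 47 → 23:47, 2024-06-26 - 1 day = 2024-06-25
→ 2024-06-25 23:47 XJX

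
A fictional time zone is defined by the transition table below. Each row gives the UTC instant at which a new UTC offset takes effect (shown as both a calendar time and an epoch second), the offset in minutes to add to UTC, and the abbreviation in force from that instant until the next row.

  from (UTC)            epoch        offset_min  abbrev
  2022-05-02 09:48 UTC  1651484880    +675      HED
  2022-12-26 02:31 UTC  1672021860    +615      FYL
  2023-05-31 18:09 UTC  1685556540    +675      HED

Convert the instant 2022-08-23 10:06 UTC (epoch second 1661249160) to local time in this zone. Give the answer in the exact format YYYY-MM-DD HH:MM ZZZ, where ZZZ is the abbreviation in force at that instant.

2022-08-23 21:21 HED

Query: 2022-08-23 10:06 UTC
Rule 1/3 (HED, +11:15): 2022-05-02 09:48 UTC ≤ query < 2022-12-26 02:31 UTC
10·60 + 6 + 675 = 1281 min
1281 = 0·1440 + 1281; 1281 = 21·60 + 21 → 21:21, same day
→ 2022-08-23 21:21 HED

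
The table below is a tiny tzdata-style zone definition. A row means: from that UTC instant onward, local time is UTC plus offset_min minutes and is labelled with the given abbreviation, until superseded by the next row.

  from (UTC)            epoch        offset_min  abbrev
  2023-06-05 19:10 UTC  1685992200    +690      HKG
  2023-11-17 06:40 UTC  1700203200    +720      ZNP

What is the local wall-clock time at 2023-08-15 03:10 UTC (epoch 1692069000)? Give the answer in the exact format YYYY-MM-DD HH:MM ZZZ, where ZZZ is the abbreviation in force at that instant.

2023-08-15 14:40 HKG

Query: 2023-08-15 03:10 UTC
Rule 1/2 (HKG, +11:30): 2023-06-05 19:10 UTC ≤ query < 2023-11-17 06:40 UTC
3·60 + 10 + 690 = 880 min
880 = 0·1440 + 880; 880 = 14·60 + 40 → 14:40, same day
→ 2023-08-15 14:40 HKG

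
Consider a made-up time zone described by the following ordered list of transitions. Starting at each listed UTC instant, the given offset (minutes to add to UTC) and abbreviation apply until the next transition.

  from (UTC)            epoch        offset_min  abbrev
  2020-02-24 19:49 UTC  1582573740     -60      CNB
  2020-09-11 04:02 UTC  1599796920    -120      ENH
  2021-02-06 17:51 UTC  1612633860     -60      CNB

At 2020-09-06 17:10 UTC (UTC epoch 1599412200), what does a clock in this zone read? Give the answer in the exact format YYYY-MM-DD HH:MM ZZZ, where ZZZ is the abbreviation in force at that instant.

2020-09-06 16:10 CNB

Query: 2020-09-06 17:10 UTC
Rule 1/3 (CNB, -01:00): 2020-02-24 19:49 UTC ≤ query < 2020-09-11 04:02 UTC
17·60 + 10 - 60 = 970 min
970 = 0·1440 + 970; 970 = 16·60 + 10 → 16:10, same day
→ 2020-09-06 16:10 CNB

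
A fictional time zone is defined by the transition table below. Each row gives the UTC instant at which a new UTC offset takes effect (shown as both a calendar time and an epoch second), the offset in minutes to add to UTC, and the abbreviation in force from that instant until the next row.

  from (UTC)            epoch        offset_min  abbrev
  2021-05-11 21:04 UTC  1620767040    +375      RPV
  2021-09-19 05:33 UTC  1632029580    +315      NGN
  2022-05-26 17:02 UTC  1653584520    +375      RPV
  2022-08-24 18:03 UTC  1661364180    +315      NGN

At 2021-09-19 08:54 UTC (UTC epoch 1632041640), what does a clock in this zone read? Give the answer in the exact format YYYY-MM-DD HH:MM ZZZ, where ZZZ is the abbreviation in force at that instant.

2021-09-19 14:09 NGN

Query: 2021-09-19 08:54 UTC
Rule 2/4 (NGN, +05:15): 2021-09-19 05:33 UTC ≤ query < 2022-05-26 17:02 UTC
8·60 + 54 + 315 = 849 min
849 = 0·1440 + 849; 849 = 14·60 + 9 → 14:09, same day
→ 2021-09-19 14:09 NGN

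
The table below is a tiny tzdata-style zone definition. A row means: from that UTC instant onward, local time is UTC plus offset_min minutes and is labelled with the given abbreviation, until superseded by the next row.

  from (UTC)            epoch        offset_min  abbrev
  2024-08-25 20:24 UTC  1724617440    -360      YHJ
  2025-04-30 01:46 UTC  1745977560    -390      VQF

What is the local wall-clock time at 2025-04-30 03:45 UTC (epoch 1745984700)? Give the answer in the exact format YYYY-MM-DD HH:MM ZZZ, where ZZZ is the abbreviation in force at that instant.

2025-04-29 21:15 VQF

Query: 2025-04-30 03:45 UTC
Rule 2/2 (VQF, -06:30): 2025-04-30 01:46 UTC ≤ query < +∞
3·60 + 45 - 390 = -165 min
-165 = -1·1440 + 1275; 1275 = 21·60 + 15 → 21:15, 2025-04-30 - 1 day = 2025-04-29
→ 2025-04-29 21:15 VQF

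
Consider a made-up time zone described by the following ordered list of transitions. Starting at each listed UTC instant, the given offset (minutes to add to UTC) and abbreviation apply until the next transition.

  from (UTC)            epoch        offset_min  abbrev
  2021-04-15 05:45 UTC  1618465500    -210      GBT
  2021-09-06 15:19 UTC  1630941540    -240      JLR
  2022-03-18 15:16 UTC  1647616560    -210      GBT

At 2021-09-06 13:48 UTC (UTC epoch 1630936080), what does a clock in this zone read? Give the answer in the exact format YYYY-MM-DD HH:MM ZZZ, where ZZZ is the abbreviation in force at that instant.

2021-09-06 10:18 GBT

Query: 2021-09-06 13:48 UTC
Rule 1/3 (GBT, -03:30): 2021-04-15 05:45 UTC ≤ query < 2021-09-06 15:19 UTC
13·60 + 48 - 210 = 618 min
618 = 0·1440 + 618; 618 = 10·60 + 18 → 10:18, same day
→ 2021-09-06 10:18 GBT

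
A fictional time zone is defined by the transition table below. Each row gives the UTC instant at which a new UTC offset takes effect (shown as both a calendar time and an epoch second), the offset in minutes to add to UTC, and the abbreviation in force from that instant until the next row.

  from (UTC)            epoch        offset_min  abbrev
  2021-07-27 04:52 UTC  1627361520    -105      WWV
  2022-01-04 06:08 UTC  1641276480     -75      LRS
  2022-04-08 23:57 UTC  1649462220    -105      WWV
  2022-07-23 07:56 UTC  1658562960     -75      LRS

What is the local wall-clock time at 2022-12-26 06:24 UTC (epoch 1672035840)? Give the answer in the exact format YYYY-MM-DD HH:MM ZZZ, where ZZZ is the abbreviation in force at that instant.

2022-12-26 05:09 LRS

Query: 2022-12-26 06:24 UTC
Rule 4/4 (LRS, -01:15): 2022-07-23 07:56 UTC ≤ query < +∞
6·60 + 24 - 75 = 309 min
309 = 0·1440 + 309; 309 = 5·60 + 9 → 05:09, same day
→ 2022-12-26 05:09 LRS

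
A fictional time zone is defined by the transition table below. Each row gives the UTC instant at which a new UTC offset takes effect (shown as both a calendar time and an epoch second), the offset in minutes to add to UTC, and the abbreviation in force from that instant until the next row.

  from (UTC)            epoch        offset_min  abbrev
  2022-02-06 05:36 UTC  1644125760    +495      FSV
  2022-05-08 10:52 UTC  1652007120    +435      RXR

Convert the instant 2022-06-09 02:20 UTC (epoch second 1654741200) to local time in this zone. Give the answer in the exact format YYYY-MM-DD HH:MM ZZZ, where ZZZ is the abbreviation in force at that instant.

Query: 2022-06-09 02:20 UTC
Rule 2/2 (RXR, +07:15): 2022-05-08 10:52 UTC ≤ query < +∞
2·60 + 20 + 435 = 575 min
575 = 0·1440 + 575; 575 = 9·60 + 35 → 09:35, same day
→ 2022-06-09 09:35 RXR

2022-06-09 09:35 RXR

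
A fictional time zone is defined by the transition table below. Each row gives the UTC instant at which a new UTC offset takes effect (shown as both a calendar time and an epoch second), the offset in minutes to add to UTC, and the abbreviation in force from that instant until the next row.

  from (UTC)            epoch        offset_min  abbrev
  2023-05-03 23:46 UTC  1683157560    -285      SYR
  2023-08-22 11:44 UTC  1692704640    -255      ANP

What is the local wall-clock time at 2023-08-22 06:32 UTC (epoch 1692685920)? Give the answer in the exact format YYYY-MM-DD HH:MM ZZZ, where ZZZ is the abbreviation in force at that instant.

2023-08-22 01:47 SYR

Query: 2023-08-22 06:32 UTC
Rule 1/2 (SYR, -04:45): 2023-05-03 23:46 UTC ≤ query < 2023-08-22 11:44 UTC
6·60 + 32 - 285 = 107 min
107 = 0·1440 + 107; 107 = 1·60 + 47 → 01:47, same day
→ 2023-08-22 01:47 SYR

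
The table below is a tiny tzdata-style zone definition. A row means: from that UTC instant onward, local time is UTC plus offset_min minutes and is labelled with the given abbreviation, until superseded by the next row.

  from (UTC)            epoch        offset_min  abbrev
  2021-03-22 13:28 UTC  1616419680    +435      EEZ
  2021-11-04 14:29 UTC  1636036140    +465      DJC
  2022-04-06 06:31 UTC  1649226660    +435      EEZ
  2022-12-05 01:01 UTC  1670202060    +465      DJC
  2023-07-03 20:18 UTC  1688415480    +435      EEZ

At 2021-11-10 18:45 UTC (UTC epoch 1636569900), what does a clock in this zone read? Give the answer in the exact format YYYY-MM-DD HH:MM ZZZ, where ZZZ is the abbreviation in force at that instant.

Query: 2021-11-10 18:45 UTC
Rule 2/5 (DJC, +07:45): 2021-11-04 14:29 UTC ≤ query < 2022-04-06 06:31 UTC
18·60 + 45 + 465 = 1590 min
1590 = 1·1440 + 150; 150 = 2·60 + 30 → 02:30, 2021-11-10 + 1 day = 2021-11-11
→ 2021-11-11 02:30 DJC

2021-11-11 02:30 DJC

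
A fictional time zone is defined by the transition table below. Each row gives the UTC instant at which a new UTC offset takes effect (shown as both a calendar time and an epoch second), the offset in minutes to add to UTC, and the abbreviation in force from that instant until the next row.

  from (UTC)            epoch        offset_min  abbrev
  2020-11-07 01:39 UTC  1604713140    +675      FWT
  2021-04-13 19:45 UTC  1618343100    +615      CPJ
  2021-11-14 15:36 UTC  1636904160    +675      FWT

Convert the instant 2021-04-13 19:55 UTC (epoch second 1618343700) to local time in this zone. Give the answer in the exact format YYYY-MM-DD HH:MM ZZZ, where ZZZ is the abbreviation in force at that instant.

Query: 2021-04-13 19:55 UTC
Rule 2/3 (CPJ, +10:15): 2021-04-13 19:45 UTC ≤ query < 2021-11-14 15:36 UTC
19·60 + 55 + 615 = 1810 min
1810 = 1·1440 + 370; 370 = 6·60 + 10 → 06:10, 2021-04-13 + 1 day = 2021-04-14
→ 2021-04-14 06:10 CPJ

2021-04-14 06:10 CPJ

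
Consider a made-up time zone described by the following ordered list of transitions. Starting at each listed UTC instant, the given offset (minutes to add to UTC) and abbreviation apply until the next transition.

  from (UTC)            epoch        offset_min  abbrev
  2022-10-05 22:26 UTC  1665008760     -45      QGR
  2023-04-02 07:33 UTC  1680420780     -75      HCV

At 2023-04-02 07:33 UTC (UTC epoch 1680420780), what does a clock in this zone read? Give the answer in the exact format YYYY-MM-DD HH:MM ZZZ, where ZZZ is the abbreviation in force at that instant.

2023-04-02 06:18 HCV

Query: 2023-04-02 07:33 UTC
Rule 2/2 (HCV, -01:15): 2023-04-02 07:33 UTC ≤ query < +∞
7·60 + 33 - 75 = 378 min
378 = 0·1440 + 378; 378 = 6·60 + 18 → 06:18, same day
→ 2023-04-02 06:18 HCV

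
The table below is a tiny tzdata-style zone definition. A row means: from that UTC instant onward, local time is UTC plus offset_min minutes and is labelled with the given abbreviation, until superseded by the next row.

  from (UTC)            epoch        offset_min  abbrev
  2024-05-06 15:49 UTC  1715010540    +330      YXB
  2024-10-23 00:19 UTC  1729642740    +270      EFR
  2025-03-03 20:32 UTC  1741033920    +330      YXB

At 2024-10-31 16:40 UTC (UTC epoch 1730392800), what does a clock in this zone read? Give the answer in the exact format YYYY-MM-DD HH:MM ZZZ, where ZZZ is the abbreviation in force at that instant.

2024-10-31 21:10 EFR

Query: 2024-10-31 16:40 UTC
Rule 2/3 (EFR, +04:30): 2024-10-23 00:19 UTC ≤ query < 2025-03-03 20:32 UTC
16·60 + 40 + 270 = 1270 min
1270 = 0·1440 + 1270; 1270 = 21·60 + 10 → 21:10, same day
→ 2024-10-31 21:10 EFR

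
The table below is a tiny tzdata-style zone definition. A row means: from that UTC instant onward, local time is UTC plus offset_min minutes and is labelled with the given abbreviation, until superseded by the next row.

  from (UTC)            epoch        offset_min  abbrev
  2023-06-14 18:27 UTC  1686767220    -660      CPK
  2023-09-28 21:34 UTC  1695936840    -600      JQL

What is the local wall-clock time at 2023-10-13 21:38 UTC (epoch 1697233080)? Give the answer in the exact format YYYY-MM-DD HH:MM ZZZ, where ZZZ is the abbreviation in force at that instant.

Query: 2023-10-13 21:38 UTC
Rule 2/2 (JQL, -10:00): 2023-09-28 21:34 UTC ≤ query < +∞
21·60 + 38 - 600 = 698 min
698 = 0·1440 + 698; 698 = 11·60 + 38 → 11:38, same day
→ 2023-10-13 11:38 JQL

2023-10-13 11:38 JQL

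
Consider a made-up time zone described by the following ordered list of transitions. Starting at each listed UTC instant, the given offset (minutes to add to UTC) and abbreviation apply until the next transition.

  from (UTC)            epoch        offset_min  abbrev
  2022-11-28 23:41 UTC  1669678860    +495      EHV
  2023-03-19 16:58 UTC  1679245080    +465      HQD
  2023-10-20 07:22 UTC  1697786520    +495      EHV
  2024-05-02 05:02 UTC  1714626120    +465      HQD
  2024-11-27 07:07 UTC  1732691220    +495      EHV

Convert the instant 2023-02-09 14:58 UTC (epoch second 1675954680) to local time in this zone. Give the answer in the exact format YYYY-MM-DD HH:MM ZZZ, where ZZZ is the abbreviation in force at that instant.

Query: 2023-02-09 14:58 UTC
Rule 1/5 (EHV, +08:15): 2022-11-28 23:41 UTC ≤ query < 2023-03-19 16:58 UTC
14·60 + 58 + 495 = 1393 min
1393 = 0·1440 + 1393; 1393 = 23·60 + 13 → 23:13, same day
→ 2023-02-09 23:13 EHV

2023-02-09 23:13 EHV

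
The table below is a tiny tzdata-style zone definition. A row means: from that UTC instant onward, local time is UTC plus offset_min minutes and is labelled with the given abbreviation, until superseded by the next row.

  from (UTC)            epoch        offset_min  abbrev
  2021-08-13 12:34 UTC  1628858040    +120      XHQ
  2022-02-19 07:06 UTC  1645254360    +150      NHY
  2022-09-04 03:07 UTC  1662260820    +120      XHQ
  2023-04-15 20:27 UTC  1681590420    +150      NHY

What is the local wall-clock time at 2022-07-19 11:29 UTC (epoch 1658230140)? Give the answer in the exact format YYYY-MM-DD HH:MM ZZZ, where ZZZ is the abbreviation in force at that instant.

Query: 2022-07-19 11:29 UTC
Rule 2/4 (NHY, +02:30): 2022-02-19 07:06 UTC ≤ query < 2022-09-04 03:07 UTC
11·60 + 29 + 150 = 839 min
839 = 0·1440 + 839; 839 = 13·60 + 59 → 13:59, same day
→ 2022-07-19 13:59 NHY

2022-07-19 13:59 NHY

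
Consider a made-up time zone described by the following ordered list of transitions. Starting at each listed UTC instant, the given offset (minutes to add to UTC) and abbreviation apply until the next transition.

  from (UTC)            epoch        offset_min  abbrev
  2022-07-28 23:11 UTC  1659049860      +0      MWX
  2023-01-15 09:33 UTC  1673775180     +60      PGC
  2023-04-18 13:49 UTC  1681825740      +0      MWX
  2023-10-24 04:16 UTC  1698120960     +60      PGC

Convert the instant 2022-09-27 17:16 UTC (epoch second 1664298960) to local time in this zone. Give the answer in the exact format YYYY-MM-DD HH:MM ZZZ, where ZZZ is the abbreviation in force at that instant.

Query: 2022-09-27 17:16 UTC
Rule 1/4 (MWX, +00:00): 2022-07-28 23:11 UTC ≤ query < 2023-01-15 09:33 UTC
17·60 + 16 + 0 = 1036 min
1036 = 0·1440 + 1036; 1036 = 17·60 + 16 → 17:16, same day
→ 2022-09-27 17:16 MWX

2022-09-27 17:16 MWX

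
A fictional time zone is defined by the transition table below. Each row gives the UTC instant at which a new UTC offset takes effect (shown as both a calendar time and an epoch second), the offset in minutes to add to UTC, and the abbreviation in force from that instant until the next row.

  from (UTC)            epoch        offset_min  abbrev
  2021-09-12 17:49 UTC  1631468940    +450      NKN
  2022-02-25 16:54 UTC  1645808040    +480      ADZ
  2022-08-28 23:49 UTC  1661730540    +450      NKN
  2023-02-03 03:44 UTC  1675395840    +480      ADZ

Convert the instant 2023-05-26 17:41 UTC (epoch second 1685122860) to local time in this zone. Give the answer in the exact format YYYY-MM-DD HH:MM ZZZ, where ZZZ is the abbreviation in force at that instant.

2023-05-27 01:41 ADZ

Query: 2023-05-26 17:41 UTC
Rule 4/4 (ADZ, +08:00): 2023-02-03 03:44 UTC ≤ query < +∞
17·60 + 41 + 480 = 1541 min
1541 = 1·1440 + 101; 101 = 1·60 + 41 → 01:41, 2023-05-26 + 1 day = 2023-05-27
→ 2023-05-27 01:41 ADZ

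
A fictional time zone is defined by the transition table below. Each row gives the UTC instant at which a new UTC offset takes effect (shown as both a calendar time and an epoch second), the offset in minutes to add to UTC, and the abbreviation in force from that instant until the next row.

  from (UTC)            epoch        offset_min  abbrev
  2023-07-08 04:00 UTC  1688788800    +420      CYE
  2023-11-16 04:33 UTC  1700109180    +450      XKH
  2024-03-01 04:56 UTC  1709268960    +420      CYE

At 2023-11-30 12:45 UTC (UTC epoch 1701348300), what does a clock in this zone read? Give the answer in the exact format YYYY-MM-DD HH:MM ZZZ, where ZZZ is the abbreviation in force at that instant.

Query: 2023-11-30 12:45 UTC
Rule 2/3 (XKH, +07:30): 2023-11-16 04:33 UTC ≤ query < 2024-03-01 04:56 UTC
12·60 + 45 + 450 = 1215 min
1215 = 0·1440 + 1215; 1215 = 20·60 + 15 → 20:15, same day
→ 2023-11-30 20:15 XKH

2023-11-30 20:15 XKH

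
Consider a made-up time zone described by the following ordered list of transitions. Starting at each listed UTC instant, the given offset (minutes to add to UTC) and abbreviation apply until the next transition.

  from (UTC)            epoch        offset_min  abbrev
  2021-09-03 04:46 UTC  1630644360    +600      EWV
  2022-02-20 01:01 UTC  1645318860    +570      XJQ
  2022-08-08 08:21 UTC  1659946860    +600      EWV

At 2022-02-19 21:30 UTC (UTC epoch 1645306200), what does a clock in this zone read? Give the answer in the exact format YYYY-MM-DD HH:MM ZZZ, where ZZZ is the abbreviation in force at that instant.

Query: 2022-02-19 21:30 UTC
Rule 1/3 (EWV, +10:00): 2021-09-03 04:46 UTC ≤ query < 2022-02-20 01:01 UTC
21·60 + 30 + 600 = 1890 min
1890 = 1·1440 + 450; 450 = 7·60 + 30 → 07:30, 2022-02-19 + 1 day = 2022-02-20
→ 2022-02-20 07:30 EWV

2022-02-20 07:30 EWV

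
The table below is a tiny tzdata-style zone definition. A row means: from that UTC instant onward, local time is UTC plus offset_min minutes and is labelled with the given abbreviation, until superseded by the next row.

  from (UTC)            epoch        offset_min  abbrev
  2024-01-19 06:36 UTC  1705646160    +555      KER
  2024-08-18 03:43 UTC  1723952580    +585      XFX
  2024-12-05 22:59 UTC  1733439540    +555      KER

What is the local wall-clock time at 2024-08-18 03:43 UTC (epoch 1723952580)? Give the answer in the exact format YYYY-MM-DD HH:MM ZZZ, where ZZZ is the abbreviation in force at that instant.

Query: 2024-08-18 03:43 UTC
Rule 2/3 (XFX, +09:45): 2024-08-18 03:43 UTC ≤ query < 2024-12-05 22:59 UTC
3·60 + 43 + 585 = 808 min
808 = 0·1440 + 808; 808 = 13·60 + 28 → 13:28, same day
→ 2024-08-18 13:28 XFX

2024-08-18 13:28 XFX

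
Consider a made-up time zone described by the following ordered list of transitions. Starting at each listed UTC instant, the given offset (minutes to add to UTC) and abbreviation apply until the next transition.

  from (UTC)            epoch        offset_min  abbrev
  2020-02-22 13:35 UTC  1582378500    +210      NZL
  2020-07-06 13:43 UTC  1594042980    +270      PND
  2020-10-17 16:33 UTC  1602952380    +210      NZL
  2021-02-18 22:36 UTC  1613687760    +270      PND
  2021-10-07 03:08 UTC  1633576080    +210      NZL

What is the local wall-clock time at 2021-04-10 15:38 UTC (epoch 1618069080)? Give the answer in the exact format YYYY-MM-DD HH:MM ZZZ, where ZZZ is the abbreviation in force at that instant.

Query: 2021-04-10 15:38 UTC
Rule 4/5 (PND, +04:30): 2021-02-18 22:36 UTC ≤ query < 2021-10-07 03:08 UTC
15·60 + 38 + 270 = 1208 min
1208 = 0·1440 + 1208; 1208 = 20·60 + 8 → 20:08, same day
→ 2021-04-10 20:08 PND

2021-04-10 20:08 PND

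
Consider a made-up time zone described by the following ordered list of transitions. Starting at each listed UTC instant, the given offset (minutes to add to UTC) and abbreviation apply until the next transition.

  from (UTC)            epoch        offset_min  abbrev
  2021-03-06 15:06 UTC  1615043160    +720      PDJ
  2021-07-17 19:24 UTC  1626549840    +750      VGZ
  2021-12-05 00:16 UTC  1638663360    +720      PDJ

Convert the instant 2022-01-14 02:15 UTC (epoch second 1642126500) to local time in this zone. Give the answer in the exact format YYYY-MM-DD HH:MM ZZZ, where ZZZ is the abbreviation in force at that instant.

Query: 2022-01-14 02:15 UTC
Rule 3/3 (PDJ, +12:00): 2021-12-05 00:16 UTC ≤ query < +∞
2·60 + 15 + 720 = 855 min
855 = 0·1440 + 855; 855 = 14·60 + 15 → 14:15, same day
→ 2022-01-14 14:15 PDJ

2022-01-14 14:15 PDJ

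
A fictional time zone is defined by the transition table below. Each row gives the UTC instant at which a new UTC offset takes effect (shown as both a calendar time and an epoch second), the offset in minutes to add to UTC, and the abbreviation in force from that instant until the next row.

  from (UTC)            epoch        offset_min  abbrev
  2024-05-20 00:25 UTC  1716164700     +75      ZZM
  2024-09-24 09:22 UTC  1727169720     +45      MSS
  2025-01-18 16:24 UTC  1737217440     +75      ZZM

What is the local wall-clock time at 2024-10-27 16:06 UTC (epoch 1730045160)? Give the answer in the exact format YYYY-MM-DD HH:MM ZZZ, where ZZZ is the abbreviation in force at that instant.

2024-10-27 16:51 MSS

Query: 2024-10-27 16:06 UTC
Rule 2/3 (MSS, +00:45): 2024-09-24 09:22 UTC ≤ query < 2025-01-18 16:24 UTC
16·60 + 6 + 45 = 1011 min
1011 = 0·1440 + 1011; 1011 = 16·60 + 51 → 16:51, same day
→ 2024-10-27 16:51 MSS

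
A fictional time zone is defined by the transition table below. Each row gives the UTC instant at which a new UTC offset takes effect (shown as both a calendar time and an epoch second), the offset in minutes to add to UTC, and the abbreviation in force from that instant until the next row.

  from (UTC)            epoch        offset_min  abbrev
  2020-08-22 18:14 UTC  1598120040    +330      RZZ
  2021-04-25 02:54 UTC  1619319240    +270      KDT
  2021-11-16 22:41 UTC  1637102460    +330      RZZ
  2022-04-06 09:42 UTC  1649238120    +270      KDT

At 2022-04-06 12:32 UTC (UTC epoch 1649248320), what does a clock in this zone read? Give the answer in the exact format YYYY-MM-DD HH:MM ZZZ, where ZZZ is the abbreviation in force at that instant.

2022-04-06 17:02 KDT

Query: 2022-04-06 12:32 UTC
Rule 4/4 (KDT, +04:30): 2022-04-06 09:42 UTC ≤ query < +∞
12·60 + 32 + 270 = 1022 min
1022 = 0·1440 + 1022; 1022 = 17·60 + 2 → 17:02, same day
→ 2022-04-06 17:02 KDT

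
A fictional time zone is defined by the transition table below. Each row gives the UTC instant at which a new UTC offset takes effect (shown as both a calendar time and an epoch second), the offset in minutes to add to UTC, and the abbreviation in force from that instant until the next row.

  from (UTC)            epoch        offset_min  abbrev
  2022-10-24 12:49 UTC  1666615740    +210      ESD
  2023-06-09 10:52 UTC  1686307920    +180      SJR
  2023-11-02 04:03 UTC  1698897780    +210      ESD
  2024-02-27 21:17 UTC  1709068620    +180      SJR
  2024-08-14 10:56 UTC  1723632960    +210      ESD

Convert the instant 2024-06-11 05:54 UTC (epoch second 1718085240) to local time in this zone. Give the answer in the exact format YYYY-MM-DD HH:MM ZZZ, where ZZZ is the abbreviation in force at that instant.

Query: 2024-06-11 05:54 UTC
Rule 4/5 (SJR, +03:00): 2024-02-27 21:17 UTC ≤ query < 2024-08-14 10:56 UTC
5·60 + 54 + 180 = 534 min
534 = 0·1440 + 534; 534 = 8·60 + 54 → 08:54, same day
→ 2024-06-11 08:54 SJR

2024-06-11 08:54 SJR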